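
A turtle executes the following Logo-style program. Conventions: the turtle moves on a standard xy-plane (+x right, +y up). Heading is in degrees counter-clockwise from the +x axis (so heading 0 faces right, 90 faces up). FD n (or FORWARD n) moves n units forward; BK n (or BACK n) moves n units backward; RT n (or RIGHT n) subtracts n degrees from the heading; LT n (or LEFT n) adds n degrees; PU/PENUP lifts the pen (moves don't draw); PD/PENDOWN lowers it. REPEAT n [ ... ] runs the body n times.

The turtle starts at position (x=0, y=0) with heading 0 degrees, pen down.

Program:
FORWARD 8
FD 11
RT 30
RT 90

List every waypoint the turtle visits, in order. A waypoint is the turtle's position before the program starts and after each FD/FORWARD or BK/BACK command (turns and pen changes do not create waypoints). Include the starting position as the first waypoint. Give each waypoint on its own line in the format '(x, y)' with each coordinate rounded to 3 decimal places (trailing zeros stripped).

Executing turtle program step by step:
Start: pos=(0,0), heading=0, pen down
FD 8: (0,0) -> (8,0) [heading=0, draw]
FD 11: (8,0) -> (19,0) [heading=0, draw]
RT 30: heading 0 -> 330
RT 90: heading 330 -> 240
Final: pos=(19,0), heading=240, 2 segment(s) drawn
Waypoints (3 total):
(0, 0)
(8, 0)
(19, 0)

Answer: (0, 0)
(8, 0)
(19, 0)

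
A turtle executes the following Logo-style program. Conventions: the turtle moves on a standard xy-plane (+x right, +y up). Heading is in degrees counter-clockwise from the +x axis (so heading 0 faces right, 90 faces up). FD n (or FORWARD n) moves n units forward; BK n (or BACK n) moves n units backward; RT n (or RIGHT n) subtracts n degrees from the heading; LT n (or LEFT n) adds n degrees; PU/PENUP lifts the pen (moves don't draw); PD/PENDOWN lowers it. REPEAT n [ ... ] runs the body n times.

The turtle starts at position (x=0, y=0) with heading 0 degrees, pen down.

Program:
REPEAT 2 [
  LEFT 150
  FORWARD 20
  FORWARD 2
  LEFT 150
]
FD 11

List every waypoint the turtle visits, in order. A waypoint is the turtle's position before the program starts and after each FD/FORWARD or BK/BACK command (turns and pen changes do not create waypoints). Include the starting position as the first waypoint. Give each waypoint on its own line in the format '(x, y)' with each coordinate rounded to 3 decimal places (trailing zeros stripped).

Executing turtle program step by step:
Start: pos=(0,0), heading=0, pen down
REPEAT 2 [
  -- iteration 1/2 --
  LT 150: heading 0 -> 150
  FD 20: (0,0) -> (-17.321,10) [heading=150, draw]
  FD 2: (-17.321,10) -> (-19.053,11) [heading=150, draw]
  LT 150: heading 150 -> 300
  -- iteration 2/2 --
  LT 150: heading 300 -> 90
  FD 20: (-19.053,11) -> (-19.053,31) [heading=90, draw]
  FD 2: (-19.053,31) -> (-19.053,33) [heading=90, draw]
  LT 150: heading 90 -> 240
]
FD 11: (-19.053,33) -> (-24.553,23.474) [heading=240, draw]
Final: pos=(-24.553,23.474), heading=240, 5 segment(s) drawn
Waypoints (6 total):
(0, 0)
(-17.321, 10)
(-19.053, 11)
(-19.053, 31)
(-19.053, 33)
(-24.553, 23.474)

Answer: (0, 0)
(-17.321, 10)
(-19.053, 11)
(-19.053, 31)
(-19.053, 33)
(-24.553, 23.474)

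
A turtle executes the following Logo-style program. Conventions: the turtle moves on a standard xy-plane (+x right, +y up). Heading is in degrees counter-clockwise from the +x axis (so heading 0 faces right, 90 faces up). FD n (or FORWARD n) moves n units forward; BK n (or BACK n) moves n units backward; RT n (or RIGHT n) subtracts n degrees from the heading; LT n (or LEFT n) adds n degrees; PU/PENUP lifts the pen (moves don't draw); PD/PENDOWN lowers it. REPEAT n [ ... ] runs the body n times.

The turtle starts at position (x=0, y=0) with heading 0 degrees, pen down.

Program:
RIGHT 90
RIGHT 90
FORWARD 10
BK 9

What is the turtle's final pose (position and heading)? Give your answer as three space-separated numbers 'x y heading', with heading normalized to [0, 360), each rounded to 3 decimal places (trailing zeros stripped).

Answer: -1 0 180

Derivation:
Executing turtle program step by step:
Start: pos=(0,0), heading=0, pen down
RT 90: heading 0 -> 270
RT 90: heading 270 -> 180
FD 10: (0,0) -> (-10,0) [heading=180, draw]
BK 9: (-10,0) -> (-1,0) [heading=180, draw]
Final: pos=(-1,0), heading=180, 2 segment(s) drawn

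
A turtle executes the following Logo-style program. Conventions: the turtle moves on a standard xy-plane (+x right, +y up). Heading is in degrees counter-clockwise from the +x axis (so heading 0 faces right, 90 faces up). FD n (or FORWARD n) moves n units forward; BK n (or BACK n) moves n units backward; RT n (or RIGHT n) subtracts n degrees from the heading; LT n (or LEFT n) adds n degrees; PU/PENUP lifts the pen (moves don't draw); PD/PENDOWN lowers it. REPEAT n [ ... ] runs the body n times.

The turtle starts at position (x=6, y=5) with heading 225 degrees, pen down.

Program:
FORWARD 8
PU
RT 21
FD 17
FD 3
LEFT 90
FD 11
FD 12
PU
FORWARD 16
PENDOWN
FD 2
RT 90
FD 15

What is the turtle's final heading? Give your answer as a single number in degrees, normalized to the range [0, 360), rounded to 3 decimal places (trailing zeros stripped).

Executing turtle program step by step:
Start: pos=(6,5), heading=225, pen down
FD 8: (6,5) -> (0.343,-0.657) [heading=225, draw]
PU: pen up
RT 21: heading 225 -> 204
FD 17: (0.343,-0.657) -> (-15.187,-7.571) [heading=204, move]
FD 3: (-15.187,-7.571) -> (-17.928,-8.792) [heading=204, move]
LT 90: heading 204 -> 294
FD 11: (-17.928,-8.792) -> (-13.454,-18.841) [heading=294, move]
FD 12: (-13.454,-18.841) -> (-8.573,-29.803) [heading=294, move]
PU: pen up
FD 16: (-8.573,-29.803) -> (-2.065,-44.42) [heading=294, move]
PD: pen down
FD 2: (-2.065,-44.42) -> (-1.252,-46.247) [heading=294, draw]
RT 90: heading 294 -> 204
FD 15: (-1.252,-46.247) -> (-14.955,-52.348) [heading=204, draw]
Final: pos=(-14.955,-52.348), heading=204, 3 segment(s) drawn

Answer: 204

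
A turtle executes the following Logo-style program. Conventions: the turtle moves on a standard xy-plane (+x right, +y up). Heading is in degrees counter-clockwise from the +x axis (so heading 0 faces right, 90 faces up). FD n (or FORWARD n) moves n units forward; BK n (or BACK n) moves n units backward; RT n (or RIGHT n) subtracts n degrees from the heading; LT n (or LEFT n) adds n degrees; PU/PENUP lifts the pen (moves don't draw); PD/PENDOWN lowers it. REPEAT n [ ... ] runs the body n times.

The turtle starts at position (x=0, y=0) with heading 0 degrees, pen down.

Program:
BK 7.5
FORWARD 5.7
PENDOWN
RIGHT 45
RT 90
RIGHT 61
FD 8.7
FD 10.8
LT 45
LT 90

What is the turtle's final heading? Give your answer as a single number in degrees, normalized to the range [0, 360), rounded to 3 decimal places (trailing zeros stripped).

Executing turtle program step by step:
Start: pos=(0,0), heading=0, pen down
BK 7.5: (0,0) -> (-7.5,0) [heading=0, draw]
FD 5.7: (-7.5,0) -> (-1.8,0) [heading=0, draw]
PD: pen down
RT 45: heading 0 -> 315
RT 90: heading 315 -> 225
RT 61: heading 225 -> 164
FD 8.7: (-1.8,0) -> (-10.163,2.398) [heading=164, draw]
FD 10.8: (-10.163,2.398) -> (-20.545,5.375) [heading=164, draw]
LT 45: heading 164 -> 209
LT 90: heading 209 -> 299
Final: pos=(-20.545,5.375), heading=299, 4 segment(s) drawn

Answer: 299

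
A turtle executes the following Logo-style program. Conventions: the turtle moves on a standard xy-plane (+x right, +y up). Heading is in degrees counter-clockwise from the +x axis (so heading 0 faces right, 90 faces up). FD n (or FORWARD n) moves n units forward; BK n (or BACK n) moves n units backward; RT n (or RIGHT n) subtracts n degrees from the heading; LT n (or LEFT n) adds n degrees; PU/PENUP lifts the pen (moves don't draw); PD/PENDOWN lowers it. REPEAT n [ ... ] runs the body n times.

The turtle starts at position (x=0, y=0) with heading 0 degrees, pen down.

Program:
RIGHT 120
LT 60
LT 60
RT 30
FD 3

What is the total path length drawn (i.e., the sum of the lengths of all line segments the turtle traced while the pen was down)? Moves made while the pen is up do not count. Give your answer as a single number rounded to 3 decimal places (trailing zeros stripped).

Answer: 3

Derivation:
Executing turtle program step by step:
Start: pos=(0,0), heading=0, pen down
RT 120: heading 0 -> 240
LT 60: heading 240 -> 300
LT 60: heading 300 -> 0
RT 30: heading 0 -> 330
FD 3: (0,0) -> (2.598,-1.5) [heading=330, draw]
Final: pos=(2.598,-1.5), heading=330, 1 segment(s) drawn

Segment lengths:
  seg 1: (0,0) -> (2.598,-1.5), length = 3
Total = 3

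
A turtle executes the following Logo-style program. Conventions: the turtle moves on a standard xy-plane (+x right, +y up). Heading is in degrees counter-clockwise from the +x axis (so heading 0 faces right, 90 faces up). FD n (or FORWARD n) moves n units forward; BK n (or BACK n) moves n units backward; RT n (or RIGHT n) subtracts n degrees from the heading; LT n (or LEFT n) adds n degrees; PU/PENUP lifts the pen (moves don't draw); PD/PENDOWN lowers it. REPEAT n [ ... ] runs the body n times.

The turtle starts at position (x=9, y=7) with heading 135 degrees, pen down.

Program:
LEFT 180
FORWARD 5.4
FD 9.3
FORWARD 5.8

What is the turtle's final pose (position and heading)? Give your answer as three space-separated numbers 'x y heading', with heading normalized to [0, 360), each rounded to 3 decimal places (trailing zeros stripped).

Executing turtle program step by step:
Start: pos=(9,7), heading=135, pen down
LT 180: heading 135 -> 315
FD 5.4: (9,7) -> (12.818,3.182) [heading=315, draw]
FD 9.3: (12.818,3.182) -> (19.394,-3.394) [heading=315, draw]
FD 5.8: (19.394,-3.394) -> (23.496,-7.496) [heading=315, draw]
Final: pos=(23.496,-7.496), heading=315, 3 segment(s) drawn

Answer: 23.496 -7.496 315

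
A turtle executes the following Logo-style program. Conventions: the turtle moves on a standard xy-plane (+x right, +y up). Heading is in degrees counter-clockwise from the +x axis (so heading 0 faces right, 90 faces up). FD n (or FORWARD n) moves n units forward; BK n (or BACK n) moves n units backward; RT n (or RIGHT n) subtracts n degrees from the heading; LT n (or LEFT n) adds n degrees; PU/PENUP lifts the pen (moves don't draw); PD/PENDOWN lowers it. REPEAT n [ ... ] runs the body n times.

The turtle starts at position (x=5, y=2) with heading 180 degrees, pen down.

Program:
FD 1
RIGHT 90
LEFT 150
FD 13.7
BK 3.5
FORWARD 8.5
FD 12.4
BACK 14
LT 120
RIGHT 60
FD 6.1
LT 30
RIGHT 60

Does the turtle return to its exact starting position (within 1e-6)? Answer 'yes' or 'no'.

Answer: no

Derivation:
Executing turtle program step by step:
Start: pos=(5,2), heading=180, pen down
FD 1: (5,2) -> (4,2) [heading=180, draw]
RT 90: heading 180 -> 90
LT 150: heading 90 -> 240
FD 13.7: (4,2) -> (-2.85,-9.865) [heading=240, draw]
BK 3.5: (-2.85,-9.865) -> (-1.1,-6.833) [heading=240, draw]
FD 8.5: (-1.1,-6.833) -> (-5.35,-14.195) [heading=240, draw]
FD 12.4: (-5.35,-14.195) -> (-11.55,-24.933) [heading=240, draw]
BK 14: (-11.55,-24.933) -> (-4.55,-12.809) [heading=240, draw]
LT 120: heading 240 -> 0
RT 60: heading 0 -> 300
FD 6.1: (-4.55,-12.809) -> (-1.5,-18.092) [heading=300, draw]
LT 30: heading 300 -> 330
RT 60: heading 330 -> 270
Final: pos=(-1.5,-18.092), heading=270, 7 segment(s) drawn

Start position: (5, 2)
Final position: (-1.5, -18.092)
Distance = 21.117; >= 1e-6 -> NOT closed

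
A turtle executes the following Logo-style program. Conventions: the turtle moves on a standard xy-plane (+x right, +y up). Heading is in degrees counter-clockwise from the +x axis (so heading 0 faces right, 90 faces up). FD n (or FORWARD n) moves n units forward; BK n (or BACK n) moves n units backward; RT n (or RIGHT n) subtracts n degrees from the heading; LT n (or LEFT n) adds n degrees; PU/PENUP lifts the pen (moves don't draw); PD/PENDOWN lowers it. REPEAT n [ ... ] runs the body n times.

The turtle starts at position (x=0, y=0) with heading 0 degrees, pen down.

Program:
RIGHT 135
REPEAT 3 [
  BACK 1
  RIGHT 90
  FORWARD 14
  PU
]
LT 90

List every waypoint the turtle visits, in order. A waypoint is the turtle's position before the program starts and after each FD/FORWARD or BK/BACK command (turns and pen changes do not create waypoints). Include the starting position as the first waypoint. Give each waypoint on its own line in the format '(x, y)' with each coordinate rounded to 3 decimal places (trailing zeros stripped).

Executing turtle program step by step:
Start: pos=(0,0), heading=0, pen down
RT 135: heading 0 -> 225
REPEAT 3 [
  -- iteration 1/3 --
  BK 1: (0,0) -> (0.707,0.707) [heading=225, draw]
  RT 90: heading 225 -> 135
  FD 14: (0.707,0.707) -> (-9.192,10.607) [heading=135, draw]
  PU: pen up
  -- iteration 2/3 --
  BK 1: (-9.192,10.607) -> (-8.485,9.899) [heading=135, move]
  RT 90: heading 135 -> 45
  FD 14: (-8.485,9.899) -> (1.414,19.799) [heading=45, move]
  PU: pen up
  -- iteration 3/3 --
  BK 1: (1.414,19.799) -> (0.707,19.092) [heading=45, move]
  RT 90: heading 45 -> 315
  FD 14: (0.707,19.092) -> (10.607,9.192) [heading=315, move]
  PU: pen up
]
LT 90: heading 315 -> 45
Final: pos=(10.607,9.192), heading=45, 2 segment(s) drawn
Waypoints (7 total):
(0, 0)
(0.707, 0.707)
(-9.192, 10.607)
(-8.485, 9.899)
(1.414, 19.799)
(0.707, 19.092)
(10.607, 9.192)

Answer: (0, 0)
(0.707, 0.707)
(-9.192, 10.607)
(-8.485, 9.899)
(1.414, 19.799)
(0.707, 19.092)
(10.607, 9.192)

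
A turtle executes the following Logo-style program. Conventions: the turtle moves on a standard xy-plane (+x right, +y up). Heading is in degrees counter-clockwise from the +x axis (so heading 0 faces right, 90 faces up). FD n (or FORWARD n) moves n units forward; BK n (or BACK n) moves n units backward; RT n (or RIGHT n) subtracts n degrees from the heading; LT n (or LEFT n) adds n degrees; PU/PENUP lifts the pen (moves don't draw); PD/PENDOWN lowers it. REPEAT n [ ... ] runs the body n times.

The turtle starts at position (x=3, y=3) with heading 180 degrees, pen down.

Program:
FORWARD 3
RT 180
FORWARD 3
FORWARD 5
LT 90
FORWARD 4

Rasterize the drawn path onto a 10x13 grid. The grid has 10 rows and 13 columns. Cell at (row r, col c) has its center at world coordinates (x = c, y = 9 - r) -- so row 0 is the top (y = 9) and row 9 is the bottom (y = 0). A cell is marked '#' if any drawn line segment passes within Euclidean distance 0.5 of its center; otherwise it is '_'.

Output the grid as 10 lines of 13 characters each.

Segment 0: (3,3) -> (0,3)
Segment 1: (0,3) -> (3,3)
Segment 2: (3,3) -> (8,3)
Segment 3: (8,3) -> (8,7)

Answer: _____________
_____________
________#____
________#____
________#____
________#____
#########____
_____________
_____________
_____________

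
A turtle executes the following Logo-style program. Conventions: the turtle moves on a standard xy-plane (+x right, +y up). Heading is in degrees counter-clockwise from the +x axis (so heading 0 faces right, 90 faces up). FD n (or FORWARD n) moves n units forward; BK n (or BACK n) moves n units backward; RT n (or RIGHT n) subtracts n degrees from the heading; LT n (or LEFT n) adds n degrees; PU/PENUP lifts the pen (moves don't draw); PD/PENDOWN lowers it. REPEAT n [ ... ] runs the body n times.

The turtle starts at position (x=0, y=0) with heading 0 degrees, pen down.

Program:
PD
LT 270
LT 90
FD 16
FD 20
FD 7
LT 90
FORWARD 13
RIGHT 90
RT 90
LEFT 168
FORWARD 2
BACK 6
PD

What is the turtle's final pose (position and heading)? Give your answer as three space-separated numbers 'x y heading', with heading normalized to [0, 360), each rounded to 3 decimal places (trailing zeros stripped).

Answer: 42.168 9.087 78

Derivation:
Executing turtle program step by step:
Start: pos=(0,0), heading=0, pen down
PD: pen down
LT 270: heading 0 -> 270
LT 90: heading 270 -> 0
FD 16: (0,0) -> (16,0) [heading=0, draw]
FD 20: (16,0) -> (36,0) [heading=0, draw]
FD 7: (36,0) -> (43,0) [heading=0, draw]
LT 90: heading 0 -> 90
FD 13: (43,0) -> (43,13) [heading=90, draw]
RT 90: heading 90 -> 0
RT 90: heading 0 -> 270
LT 168: heading 270 -> 78
FD 2: (43,13) -> (43.416,14.956) [heading=78, draw]
BK 6: (43.416,14.956) -> (42.168,9.087) [heading=78, draw]
PD: pen down
Final: pos=(42.168,9.087), heading=78, 6 segment(s) drawn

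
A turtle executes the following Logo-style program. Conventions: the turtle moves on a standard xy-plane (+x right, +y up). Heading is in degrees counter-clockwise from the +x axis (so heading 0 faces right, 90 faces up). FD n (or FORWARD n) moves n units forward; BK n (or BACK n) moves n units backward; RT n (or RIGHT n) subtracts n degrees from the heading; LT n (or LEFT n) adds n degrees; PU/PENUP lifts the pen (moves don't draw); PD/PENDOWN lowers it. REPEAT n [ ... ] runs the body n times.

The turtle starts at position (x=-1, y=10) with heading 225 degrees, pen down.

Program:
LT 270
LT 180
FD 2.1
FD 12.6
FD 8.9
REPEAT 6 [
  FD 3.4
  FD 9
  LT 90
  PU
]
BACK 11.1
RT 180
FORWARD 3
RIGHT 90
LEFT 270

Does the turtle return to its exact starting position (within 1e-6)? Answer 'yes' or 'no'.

Answer: no

Derivation:
Executing turtle program step by step:
Start: pos=(-1,10), heading=225, pen down
LT 270: heading 225 -> 135
LT 180: heading 135 -> 315
FD 2.1: (-1,10) -> (0.485,8.515) [heading=315, draw]
FD 12.6: (0.485,8.515) -> (9.394,-0.394) [heading=315, draw]
FD 8.9: (9.394,-0.394) -> (15.688,-6.688) [heading=315, draw]
REPEAT 6 [
  -- iteration 1/6 --
  FD 3.4: (15.688,-6.688) -> (18.092,-9.092) [heading=315, draw]
  FD 9: (18.092,-9.092) -> (24.456,-15.456) [heading=315, draw]
  LT 90: heading 315 -> 45
  PU: pen up
  -- iteration 2/6 --
  FD 3.4: (24.456,-15.456) -> (26.86,-13.052) [heading=45, move]
  FD 9: (26.86,-13.052) -> (33.224,-6.688) [heading=45, move]
  LT 90: heading 45 -> 135
  PU: pen up
  -- iteration 3/6 --
  FD 3.4: (33.224,-6.688) -> (30.82,-4.284) [heading=135, move]
  FD 9: (30.82,-4.284) -> (24.456,2.08) [heading=135, move]
  LT 90: heading 135 -> 225
  PU: pen up
  -- iteration 4/6 --
  FD 3.4: (24.456,2.08) -> (22.052,-0.324) [heading=225, move]
  FD 9: (22.052,-0.324) -> (15.688,-6.688) [heading=225, move]
  LT 90: heading 225 -> 315
  PU: pen up
  -- iteration 5/6 --
  FD 3.4: (15.688,-6.688) -> (18.092,-9.092) [heading=315, move]
  FD 9: (18.092,-9.092) -> (24.456,-15.456) [heading=315, move]
  LT 90: heading 315 -> 45
  PU: pen up
  -- iteration 6/6 --
  FD 3.4: (24.456,-15.456) -> (26.86,-13.052) [heading=45, move]
  FD 9: (26.86,-13.052) -> (33.224,-6.688) [heading=45, move]
  LT 90: heading 45 -> 135
  PU: pen up
]
BK 11.1: (33.224,-6.688) -> (41.073,-14.537) [heading=135, move]
RT 180: heading 135 -> 315
FD 3: (41.073,-14.537) -> (43.194,-16.658) [heading=315, move]
RT 90: heading 315 -> 225
LT 270: heading 225 -> 135
Final: pos=(43.194,-16.658), heading=135, 5 segment(s) drawn

Start position: (-1, 10)
Final position: (43.194, -16.658)
Distance = 51.612; >= 1e-6 -> NOT closed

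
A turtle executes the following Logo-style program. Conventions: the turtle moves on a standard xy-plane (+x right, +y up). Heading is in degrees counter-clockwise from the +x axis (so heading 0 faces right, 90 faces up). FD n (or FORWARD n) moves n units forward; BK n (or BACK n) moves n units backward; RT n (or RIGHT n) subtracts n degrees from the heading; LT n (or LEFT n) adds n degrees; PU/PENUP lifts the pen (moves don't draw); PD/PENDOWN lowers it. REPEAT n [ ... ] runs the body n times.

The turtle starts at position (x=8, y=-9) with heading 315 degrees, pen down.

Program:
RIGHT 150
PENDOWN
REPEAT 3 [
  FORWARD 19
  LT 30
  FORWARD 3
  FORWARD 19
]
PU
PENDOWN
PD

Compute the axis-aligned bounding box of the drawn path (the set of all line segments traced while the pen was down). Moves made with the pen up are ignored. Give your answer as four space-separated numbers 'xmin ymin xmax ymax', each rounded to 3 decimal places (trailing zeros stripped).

Answer: -84.641 -64.936 8 -4.082

Derivation:
Executing turtle program step by step:
Start: pos=(8,-9), heading=315, pen down
RT 150: heading 315 -> 165
PD: pen down
REPEAT 3 [
  -- iteration 1/3 --
  FD 19: (8,-9) -> (-10.353,-4.082) [heading=165, draw]
  LT 30: heading 165 -> 195
  FD 3: (-10.353,-4.082) -> (-13.25,-4.859) [heading=195, draw]
  FD 19: (-13.25,-4.859) -> (-31.603,-9.776) [heading=195, draw]
  -- iteration 2/3 --
  FD 19: (-31.603,-9.776) -> (-49.956,-14.694) [heading=195, draw]
  LT 30: heading 195 -> 225
  FD 3: (-49.956,-14.694) -> (-52.077,-16.815) [heading=225, draw]
  FD 19: (-52.077,-16.815) -> (-65.512,-30.25) [heading=225, draw]
  -- iteration 3/3 --
  FD 19: (-65.512,-30.25) -> (-78.947,-43.685) [heading=225, draw]
  LT 30: heading 225 -> 255
  FD 3: (-78.947,-43.685) -> (-79.723,-46.583) [heading=255, draw]
  FD 19: (-79.723,-46.583) -> (-84.641,-64.936) [heading=255, draw]
]
PU: pen up
PD: pen down
PD: pen down
Final: pos=(-84.641,-64.936), heading=255, 9 segment(s) drawn

Segment endpoints: x in {-84.641, -79.723, -78.947, -65.512, -52.077, -49.956, -31.603, -13.25, -10.353, 8}, y in {-64.936, -46.583, -43.685, -30.25, -16.815, -14.694, -9.776, -9, -4.859, -4.082}
xmin=-84.641, ymin=-64.936, xmax=8, ymax=-4.082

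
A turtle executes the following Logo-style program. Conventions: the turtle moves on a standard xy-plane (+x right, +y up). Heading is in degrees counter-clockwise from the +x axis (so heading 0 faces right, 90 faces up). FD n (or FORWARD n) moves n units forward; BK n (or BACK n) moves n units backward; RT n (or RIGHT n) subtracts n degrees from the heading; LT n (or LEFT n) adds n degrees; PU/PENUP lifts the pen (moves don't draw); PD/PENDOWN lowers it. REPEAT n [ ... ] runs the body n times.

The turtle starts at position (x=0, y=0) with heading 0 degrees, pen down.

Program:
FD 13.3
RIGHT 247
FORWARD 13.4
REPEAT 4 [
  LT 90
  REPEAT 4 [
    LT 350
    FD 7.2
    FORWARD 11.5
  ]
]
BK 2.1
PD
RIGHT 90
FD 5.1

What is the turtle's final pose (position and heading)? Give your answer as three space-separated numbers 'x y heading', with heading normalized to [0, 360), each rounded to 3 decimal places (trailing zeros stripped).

Answer: -47.094 -153.137 223

Derivation:
Executing turtle program step by step:
Start: pos=(0,0), heading=0, pen down
FD 13.3: (0,0) -> (13.3,0) [heading=0, draw]
RT 247: heading 0 -> 113
FD 13.4: (13.3,0) -> (8.064,12.335) [heading=113, draw]
REPEAT 4 [
  -- iteration 1/4 --
  LT 90: heading 113 -> 203
  REPEAT 4 [
    -- iteration 1/4 --
    LT 350: heading 203 -> 193
    FD 7.2: (8.064,12.335) -> (1.049,10.715) [heading=193, draw]
    FD 11.5: (1.049,10.715) -> (-10.157,8.128) [heading=193, draw]
    -- iteration 2/4 --
    LT 350: heading 193 -> 183
    FD 7.2: (-10.157,8.128) -> (-17.347,7.751) [heading=183, draw]
    FD 11.5: (-17.347,7.751) -> (-28.831,7.149) [heading=183, draw]
    -- iteration 3/4 --
    LT 350: heading 183 -> 173
    FD 7.2: (-28.831,7.149) -> (-35.977,8.027) [heading=173, draw]
    FD 11.5: (-35.977,8.027) -> (-47.392,9.428) [heading=173, draw]
    -- iteration 4/4 --
    LT 350: heading 173 -> 163
    FD 7.2: (-47.392,9.428) -> (-54.277,11.534) [heading=163, draw]
    FD 11.5: (-54.277,11.534) -> (-65.274,14.896) [heading=163, draw]
  ]
  -- iteration 2/4 --
  LT 90: heading 163 -> 253
  REPEAT 4 [
    -- iteration 1/4 --
    LT 350: heading 253 -> 243
    FD 7.2: (-65.274,14.896) -> (-68.543,8.481) [heading=243, draw]
    FD 11.5: (-68.543,8.481) -> (-73.764,-1.766) [heading=243, draw]
    -- iteration 2/4 --
    LT 350: heading 243 -> 233
    FD 7.2: (-73.764,-1.766) -> (-78.097,-7.516) [heading=233, draw]
    FD 11.5: (-78.097,-7.516) -> (-85.018,-16.701) [heading=233, draw]
    -- iteration 3/4 --
    LT 350: heading 233 -> 223
    FD 7.2: (-85.018,-16.701) -> (-90.284,-21.611) [heading=223, draw]
    FD 11.5: (-90.284,-21.611) -> (-98.694,-29.454) [heading=223, draw]
    -- iteration 4/4 --
    LT 350: heading 223 -> 213
    FD 7.2: (-98.694,-29.454) -> (-104.733,-33.375) [heading=213, draw]
    FD 11.5: (-104.733,-33.375) -> (-114.377,-39.639) [heading=213, draw]
  ]
  -- iteration 3/4 --
  LT 90: heading 213 -> 303
  REPEAT 4 [
    -- iteration 1/4 --
    LT 350: heading 303 -> 293
    FD 7.2: (-114.377,-39.639) -> (-111.564,-46.266) [heading=293, draw]
    FD 11.5: (-111.564,-46.266) -> (-107.071,-56.852) [heading=293, draw]
    -- iteration 2/4 --
    LT 350: heading 293 -> 283
    FD 7.2: (-107.071,-56.852) -> (-105.451,-63.868) [heading=283, draw]
    FD 11.5: (-105.451,-63.868) -> (-102.864,-75.073) [heading=283, draw]
    -- iteration 3/4 --
    LT 350: heading 283 -> 273
    FD 7.2: (-102.864,-75.073) -> (-102.487,-82.263) [heading=273, draw]
    FD 11.5: (-102.487,-82.263) -> (-101.885,-93.747) [heading=273, draw]
    -- iteration 4/4 --
    LT 350: heading 273 -> 263
    FD 7.2: (-101.885,-93.747) -> (-102.763,-100.893) [heading=263, draw]
    FD 11.5: (-102.763,-100.893) -> (-104.164,-112.308) [heading=263, draw]
  ]
  -- iteration 4/4 --
  LT 90: heading 263 -> 353
  REPEAT 4 [
    -- iteration 1/4 --
    LT 350: heading 353 -> 343
    FD 7.2: (-104.164,-112.308) -> (-97.279,-114.413) [heading=343, draw]
    FD 11.5: (-97.279,-114.413) -> (-86.282,-117.775) [heading=343, draw]
    -- iteration 2/4 --
    LT 350: heading 343 -> 333
    FD 7.2: (-86.282,-117.775) -> (-79.866,-121.044) [heading=333, draw]
    FD 11.5: (-79.866,-121.044) -> (-69.62,-126.265) [heading=333, draw]
    -- iteration 3/4 --
    LT 350: heading 333 -> 323
    FD 7.2: (-69.62,-126.265) -> (-63.87,-130.598) [heading=323, draw]
    FD 11.5: (-63.87,-130.598) -> (-54.685,-137.519) [heading=323, draw]
    -- iteration 4/4 --
    LT 350: heading 323 -> 313
    FD 7.2: (-54.685,-137.519) -> (-49.775,-142.784) [heading=313, draw]
    FD 11.5: (-49.775,-142.784) -> (-41.932,-151.195) [heading=313, draw]
  ]
]
BK 2.1: (-41.932,-151.195) -> (-43.364,-149.659) [heading=313, draw]
PD: pen down
RT 90: heading 313 -> 223
FD 5.1: (-43.364,-149.659) -> (-47.094,-153.137) [heading=223, draw]
Final: pos=(-47.094,-153.137), heading=223, 36 segment(s) drawn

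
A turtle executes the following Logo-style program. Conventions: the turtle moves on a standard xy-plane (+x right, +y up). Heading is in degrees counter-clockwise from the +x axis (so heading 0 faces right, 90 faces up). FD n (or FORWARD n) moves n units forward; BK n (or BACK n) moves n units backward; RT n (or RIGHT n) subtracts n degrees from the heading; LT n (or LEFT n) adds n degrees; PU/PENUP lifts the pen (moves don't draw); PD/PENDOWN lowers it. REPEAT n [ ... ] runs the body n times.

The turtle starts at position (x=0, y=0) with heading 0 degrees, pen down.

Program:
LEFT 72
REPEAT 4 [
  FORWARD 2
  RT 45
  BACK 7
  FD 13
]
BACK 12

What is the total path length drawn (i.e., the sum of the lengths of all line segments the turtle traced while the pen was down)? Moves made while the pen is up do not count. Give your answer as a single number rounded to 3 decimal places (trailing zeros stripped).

Answer: 100

Derivation:
Executing turtle program step by step:
Start: pos=(0,0), heading=0, pen down
LT 72: heading 0 -> 72
REPEAT 4 [
  -- iteration 1/4 --
  FD 2: (0,0) -> (0.618,1.902) [heading=72, draw]
  RT 45: heading 72 -> 27
  BK 7: (0.618,1.902) -> (-5.619,-1.276) [heading=27, draw]
  FD 13: (-5.619,-1.276) -> (5.964,4.626) [heading=27, draw]
  -- iteration 2/4 --
  FD 2: (5.964,4.626) -> (7.746,5.534) [heading=27, draw]
  RT 45: heading 27 -> 342
  BK 7: (7.746,5.534) -> (1.089,7.697) [heading=342, draw]
  FD 13: (1.089,7.697) -> (13.452,3.68) [heading=342, draw]
  -- iteration 3/4 --
  FD 2: (13.452,3.68) -> (15.355,3.062) [heading=342, draw]
  RT 45: heading 342 -> 297
  BK 7: (15.355,3.062) -> (12.177,9.299) [heading=297, draw]
  FD 13: (12.177,9.299) -> (18.078,-2.284) [heading=297, draw]
  -- iteration 4/4 --
  FD 2: (18.078,-2.284) -> (18.986,-4.066) [heading=297, draw]
  RT 45: heading 297 -> 252
  BK 7: (18.986,-4.066) -> (21.15,2.591) [heading=252, draw]
  FD 13: (21.15,2.591) -> (17.132,-9.772) [heading=252, draw]
]
BK 12: (17.132,-9.772) -> (20.841,1.64) [heading=252, draw]
Final: pos=(20.841,1.64), heading=252, 13 segment(s) drawn

Segment lengths:
  seg 1: (0,0) -> (0.618,1.902), length = 2
  seg 2: (0.618,1.902) -> (-5.619,-1.276), length = 7
  seg 3: (-5.619,-1.276) -> (5.964,4.626), length = 13
  seg 4: (5.964,4.626) -> (7.746,5.534), length = 2
  seg 5: (7.746,5.534) -> (1.089,7.697), length = 7
  seg 6: (1.089,7.697) -> (13.452,3.68), length = 13
  seg 7: (13.452,3.68) -> (15.355,3.062), length = 2
  seg 8: (15.355,3.062) -> (12.177,9.299), length = 7
  seg 9: (12.177,9.299) -> (18.078,-2.284), length = 13
  seg 10: (18.078,-2.284) -> (18.986,-4.066), length = 2
  seg 11: (18.986,-4.066) -> (21.15,2.591), length = 7
  seg 12: (21.15,2.591) -> (17.132,-9.772), length = 13
  seg 13: (17.132,-9.772) -> (20.841,1.64), length = 12
Total = 100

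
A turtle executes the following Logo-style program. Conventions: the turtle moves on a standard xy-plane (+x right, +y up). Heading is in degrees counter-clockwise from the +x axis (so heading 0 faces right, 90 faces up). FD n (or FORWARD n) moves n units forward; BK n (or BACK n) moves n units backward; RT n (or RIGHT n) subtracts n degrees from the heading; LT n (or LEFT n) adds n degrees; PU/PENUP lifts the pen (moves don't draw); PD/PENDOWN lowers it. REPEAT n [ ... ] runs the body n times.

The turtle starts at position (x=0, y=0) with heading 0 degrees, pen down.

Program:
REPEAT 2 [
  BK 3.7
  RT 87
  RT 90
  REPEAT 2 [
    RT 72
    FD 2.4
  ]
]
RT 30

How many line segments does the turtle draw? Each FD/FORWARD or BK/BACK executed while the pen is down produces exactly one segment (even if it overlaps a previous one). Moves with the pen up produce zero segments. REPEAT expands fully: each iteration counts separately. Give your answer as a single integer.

Executing turtle program step by step:
Start: pos=(0,0), heading=0, pen down
REPEAT 2 [
  -- iteration 1/2 --
  BK 3.7: (0,0) -> (-3.7,0) [heading=0, draw]
  RT 87: heading 0 -> 273
  RT 90: heading 273 -> 183
  REPEAT 2 [
    -- iteration 1/2 --
    RT 72: heading 183 -> 111
    FD 2.4: (-3.7,0) -> (-4.56,2.241) [heading=111, draw]
    -- iteration 2/2 --
    RT 72: heading 111 -> 39
    FD 2.4: (-4.56,2.241) -> (-2.695,3.751) [heading=39, draw]
  ]
  -- iteration 2/2 --
  BK 3.7: (-2.695,3.751) -> (-5.57,1.422) [heading=39, draw]
  RT 87: heading 39 -> 312
  RT 90: heading 312 -> 222
  REPEAT 2 [
    -- iteration 1/2 --
    RT 72: heading 222 -> 150
    FD 2.4: (-5.57,1.422) -> (-7.649,2.622) [heading=150, draw]
    -- iteration 2/2 --
    RT 72: heading 150 -> 78
    FD 2.4: (-7.649,2.622) -> (-7.15,4.97) [heading=78, draw]
  ]
]
RT 30: heading 78 -> 48
Final: pos=(-7.15,4.97), heading=48, 6 segment(s) drawn
Segments drawn: 6

Answer: 6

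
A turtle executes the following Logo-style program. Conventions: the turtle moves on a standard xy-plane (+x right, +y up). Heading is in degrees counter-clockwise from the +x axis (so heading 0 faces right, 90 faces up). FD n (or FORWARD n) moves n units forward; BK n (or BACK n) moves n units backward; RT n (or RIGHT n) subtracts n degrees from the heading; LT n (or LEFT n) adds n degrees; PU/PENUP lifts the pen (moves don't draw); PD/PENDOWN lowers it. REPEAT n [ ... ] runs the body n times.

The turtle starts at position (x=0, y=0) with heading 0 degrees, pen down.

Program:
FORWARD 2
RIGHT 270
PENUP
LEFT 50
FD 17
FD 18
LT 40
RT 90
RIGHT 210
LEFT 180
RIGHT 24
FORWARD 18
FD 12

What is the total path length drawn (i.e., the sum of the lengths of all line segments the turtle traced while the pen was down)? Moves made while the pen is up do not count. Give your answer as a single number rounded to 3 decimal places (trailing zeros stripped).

Executing turtle program step by step:
Start: pos=(0,0), heading=0, pen down
FD 2: (0,0) -> (2,0) [heading=0, draw]
RT 270: heading 0 -> 90
PU: pen up
LT 50: heading 90 -> 140
FD 17: (2,0) -> (-11.023,10.927) [heading=140, move]
FD 18: (-11.023,10.927) -> (-24.812,22.498) [heading=140, move]
LT 40: heading 140 -> 180
RT 90: heading 180 -> 90
RT 210: heading 90 -> 240
LT 180: heading 240 -> 60
RT 24: heading 60 -> 36
FD 18: (-24.812,22.498) -> (-10.249,33.078) [heading=36, move]
FD 12: (-10.249,33.078) -> (-0.541,40.131) [heading=36, move]
Final: pos=(-0.541,40.131), heading=36, 1 segment(s) drawn

Segment lengths:
  seg 1: (0,0) -> (2,0), length = 2
Total = 2

Answer: 2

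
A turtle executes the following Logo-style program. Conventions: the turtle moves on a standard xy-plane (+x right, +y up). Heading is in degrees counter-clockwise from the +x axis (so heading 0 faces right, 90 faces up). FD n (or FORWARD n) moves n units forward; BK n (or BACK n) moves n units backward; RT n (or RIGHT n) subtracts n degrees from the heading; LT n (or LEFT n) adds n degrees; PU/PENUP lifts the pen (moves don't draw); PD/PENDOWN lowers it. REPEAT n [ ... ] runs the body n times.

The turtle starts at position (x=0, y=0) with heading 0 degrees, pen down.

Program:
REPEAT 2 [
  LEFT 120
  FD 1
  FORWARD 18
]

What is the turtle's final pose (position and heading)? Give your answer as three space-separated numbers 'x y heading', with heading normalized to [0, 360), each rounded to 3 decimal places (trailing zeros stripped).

Executing turtle program step by step:
Start: pos=(0,0), heading=0, pen down
REPEAT 2 [
  -- iteration 1/2 --
  LT 120: heading 0 -> 120
  FD 1: (0,0) -> (-0.5,0.866) [heading=120, draw]
  FD 18: (-0.5,0.866) -> (-9.5,16.454) [heading=120, draw]
  -- iteration 2/2 --
  LT 120: heading 120 -> 240
  FD 1: (-9.5,16.454) -> (-10,15.588) [heading=240, draw]
  FD 18: (-10,15.588) -> (-19,0) [heading=240, draw]
]
Final: pos=(-19,0), heading=240, 4 segment(s) drawn

Answer: -19 0 240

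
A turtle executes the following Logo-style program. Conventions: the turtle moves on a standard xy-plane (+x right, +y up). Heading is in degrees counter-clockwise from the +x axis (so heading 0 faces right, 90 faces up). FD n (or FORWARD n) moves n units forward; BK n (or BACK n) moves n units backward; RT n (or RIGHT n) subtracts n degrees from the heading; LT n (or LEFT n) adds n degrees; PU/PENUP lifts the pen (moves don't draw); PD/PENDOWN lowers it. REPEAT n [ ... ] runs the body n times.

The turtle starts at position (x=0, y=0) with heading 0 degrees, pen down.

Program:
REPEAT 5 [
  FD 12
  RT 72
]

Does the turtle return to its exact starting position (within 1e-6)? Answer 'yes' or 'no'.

Executing turtle program step by step:
Start: pos=(0,0), heading=0, pen down
REPEAT 5 [
  -- iteration 1/5 --
  FD 12: (0,0) -> (12,0) [heading=0, draw]
  RT 72: heading 0 -> 288
  -- iteration 2/5 --
  FD 12: (12,0) -> (15.708,-11.413) [heading=288, draw]
  RT 72: heading 288 -> 216
  -- iteration 3/5 --
  FD 12: (15.708,-11.413) -> (6,-18.466) [heading=216, draw]
  RT 72: heading 216 -> 144
  -- iteration 4/5 --
  FD 12: (6,-18.466) -> (-3.708,-11.413) [heading=144, draw]
  RT 72: heading 144 -> 72
  -- iteration 5/5 --
  FD 12: (-3.708,-11.413) -> (0,0) [heading=72, draw]
  RT 72: heading 72 -> 0
]
Final: pos=(0,0), heading=0, 5 segment(s) drawn

Start position: (0, 0)
Final position: (0, 0)
Distance = 0; < 1e-6 -> CLOSED

Answer: yes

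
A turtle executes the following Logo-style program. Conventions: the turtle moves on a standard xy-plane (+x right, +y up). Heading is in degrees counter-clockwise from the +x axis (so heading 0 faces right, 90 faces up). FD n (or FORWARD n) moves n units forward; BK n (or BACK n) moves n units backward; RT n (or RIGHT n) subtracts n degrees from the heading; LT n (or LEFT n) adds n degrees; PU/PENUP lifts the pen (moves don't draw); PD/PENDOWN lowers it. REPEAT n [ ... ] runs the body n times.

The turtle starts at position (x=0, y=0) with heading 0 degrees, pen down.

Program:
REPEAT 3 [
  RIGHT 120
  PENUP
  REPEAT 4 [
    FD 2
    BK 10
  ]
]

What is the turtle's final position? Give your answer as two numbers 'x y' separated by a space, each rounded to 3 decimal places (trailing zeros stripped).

Answer: 0 0

Derivation:
Executing turtle program step by step:
Start: pos=(0,0), heading=0, pen down
REPEAT 3 [
  -- iteration 1/3 --
  RT 120: heading 0 -> 240
  PU: pen up
  REPEAT 4 [
    -- iteration 1/4 --
    FD 2: (0,0) -> (-1,-1.732) [heading=240, move]
    BK 10: (-1,-1.732) -> (4,6.928) [heading=240, move]
    -- iteration 2/4 --
    FD 2: (4,6.928) -> (3,5.196) [heading=240, move]
    BK 10: (3,5.196) -> (8,13.856) [heading=240, move]
    -- iteration 3/4 --
    FD 2: (8,13.856) -> (7,12.124) [heading=240, move]
    BK 10: (7,12.124) -> (12,20.785) [heading=240, move]
    -- iteration 4/4 --
    FD 2: (12,20.785) -> (11,19.053) [heading=240, move]
    BK 10: (11,19.053) -> (16,27.713) [heading=240, move]
  ]
  -- iteration 2/3 --
  RT 120: heading 240 -> 120
  PU: pen up
  REPEAT 4 [
    -- iteration 1/4 --
    FD 2: (16,27.713) -> (15,29.445) [heading=120, move]
    BK 10: (15,29.445) -> (20,20.785) [heading=120, move]
    -- iteration 2/4 --
    FD 2: (20,20.785) -> (19,22.517) [heading=120, move]
    BK 10: (19,22.517) -> (24,13.856) [heading=120, move]
    -- iteration 3/4 --
    FD 2: (24,13.856) -> (23,15.588) [heading=120, move]
    BK 10: (23,15.588) -> (28,6.928) [heading=120, move]
    -- iteration 4/4 --
    FD 2: (28,6.928) -> (27,8.66) [heading=120, move]
    BK 10: (27,8.66) -> (32,0) [heading=120, move]
  ]
  -- iteration 3/3 --
  RT 120: heading 120 -> 0
  PU: pen up
  REPEAT 4 [
    -- iteration 1/4 --
    FD 2: (32,0) -> (34,0) [heading=0, move]
    BK 10: (34,0) -> (24,0) [heading=0, move]
    -- iteration 2/4 --
    FD 2: (24,0) -> (26,0) [heading=0, move]
    BK 10: (26,0) -> (16,0) [heading=0, move]
    -- iteration 3/4 --
    FD 2: (16,0) -> (18,0) [heading=0, move]
    BK 10: (18,0) -> (8,0) [heading=0, move]
    -- iteration 4/4 --
    FD 2: (8,0) -> (10,0) [heading=0, move]
    BK 10: (10,0) -> (0,0) [heading=0, move]
  ]
]
Final: pos=(0,0), heading=0, 0 segment(s) drawn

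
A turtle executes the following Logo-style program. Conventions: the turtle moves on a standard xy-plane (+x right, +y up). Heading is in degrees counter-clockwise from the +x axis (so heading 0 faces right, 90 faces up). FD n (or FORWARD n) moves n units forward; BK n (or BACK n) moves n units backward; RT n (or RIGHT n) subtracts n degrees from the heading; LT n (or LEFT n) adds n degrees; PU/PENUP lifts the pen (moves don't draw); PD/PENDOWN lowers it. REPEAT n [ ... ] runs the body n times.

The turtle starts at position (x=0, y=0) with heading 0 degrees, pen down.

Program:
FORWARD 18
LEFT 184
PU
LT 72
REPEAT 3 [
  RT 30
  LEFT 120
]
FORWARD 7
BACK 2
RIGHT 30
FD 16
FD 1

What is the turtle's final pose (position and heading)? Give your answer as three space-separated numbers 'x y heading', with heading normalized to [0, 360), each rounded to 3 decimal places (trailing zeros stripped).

Executing turtle program step by step:
Start: pos=(0,0), heading=0, pen down
FD 18: (0,0) -> (18,0) [heading=0, draw]
LT 184: heading 0 -> 184
PU: pen up
LT 72: heading 184 -> 256
REPEAT 3 [
  -- iteration 1/3 --
  RT 30: heading 256 -> 226
  LT 120: heading 226 -> 346
  -- iteration 2/3 --
  RT 30: heading 346 -> 316
  LT 120: heading 316 -> 76
  -- iteration 3/3 --
  RT 30: heading 76 -> 46
  LT 120: heading 46 -> 166
]
FD 7: (18,0) -> (11.208,1.693) [heading=166, move]
BK 2: (11.208,1.693) -> (13.149,1.21) [heading=166, move]
RT 30: heading 166 -> 136
FD 16: (13.149,1.21) -> (1.639,12.324) [heading=136, move]
FD 1: (1.639,12.324) -> (0.92,13.019) [heading=136, move]
Final: pos=(0.92,13.019), heading=136, 1 segment(s) drawn

Answer: 0.92 13.019 136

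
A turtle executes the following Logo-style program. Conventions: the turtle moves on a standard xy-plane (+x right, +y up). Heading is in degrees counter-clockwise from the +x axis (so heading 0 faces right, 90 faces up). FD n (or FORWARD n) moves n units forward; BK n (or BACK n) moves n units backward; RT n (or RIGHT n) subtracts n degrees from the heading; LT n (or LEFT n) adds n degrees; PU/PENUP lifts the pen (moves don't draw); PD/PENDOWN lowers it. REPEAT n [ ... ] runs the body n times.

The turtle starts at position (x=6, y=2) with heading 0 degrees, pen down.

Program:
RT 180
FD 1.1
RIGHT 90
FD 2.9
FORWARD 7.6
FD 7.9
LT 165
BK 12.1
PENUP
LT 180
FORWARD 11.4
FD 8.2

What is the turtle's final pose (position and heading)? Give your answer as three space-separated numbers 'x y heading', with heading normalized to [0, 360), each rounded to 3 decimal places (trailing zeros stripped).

Executing turtle program step by step:
Start: pos=(6,2), heading=0, pen down
RT 180: heading 0 -> 180
FD 1.1: (6,2) -> (4.9,2) [heading=180, draw]
RT 90: heading 180 -> 90
FD 2.9: (4.9,2) -> (4.9,4.9) [heading=90, draw]
FD 7.6: (4.9,4.9) -> (4.9,12.5) [heading=90, draw]
FD 7.9: (4.9,12.5) -> (4.9,20.4) [heading=90, draw]
LT 165: heading 90 -> 255
BK 12.1: (4.9,20.4) -> (8.032,32.088) [heading=255, draw]
PU: pen up
LT 180: heading 255 -> 75
FD 11.4: (8.032,32.088) -> (10.982,43.099) [heading=75, move]
FD 8.2: (10.982,43.099) -> (13.105,51.02) [heading=75, move]
Final: pos=(13.105,51.02), heading=75, 5 segment(s) drawn

Answer: 13.105 51.02 75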